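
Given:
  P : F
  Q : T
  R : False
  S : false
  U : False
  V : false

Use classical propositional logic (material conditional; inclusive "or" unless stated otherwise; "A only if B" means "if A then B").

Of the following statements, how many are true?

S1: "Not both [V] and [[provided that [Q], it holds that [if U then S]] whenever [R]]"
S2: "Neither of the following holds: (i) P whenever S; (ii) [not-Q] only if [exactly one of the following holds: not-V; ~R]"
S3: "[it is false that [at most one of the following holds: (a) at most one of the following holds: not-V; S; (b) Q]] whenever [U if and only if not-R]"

S1: In symbols: V ↑ (R → (Q → (U → S)))

U → S = F → F = T
Q → (U → S) = T → T = T
R → (Q → (U → S)) = F → T = T
V ↑ (R → (Q → (U → S))) = F ↑ T = T
Thus S1 is true.

S2: In symbols: (S → P) ↓ (¬Q → (¬V ⊕ ¬R))

S → P = F → F = T
¬Q = ¬T = F
¬V = ¬F = T
¬R = ¬F = T
¬V ⊕ ¬R = T ⊕ T = F
¬Q → (¬V ⊕ ¬R) = F → F = T
(S → P) ↓ (¬Q → (¬V ⊕ ¬R)) = T ↓ T = F
Hence S2 is false.

S3: Parsed as (U ↔ ¬R) → ¬((¬V ↑ S) ↑ Q)

¬R = ¬F = T
U ↔ ¬R = F ↔ T = F
¬V = ¬F = T
¬V ↑ S = T ↑ F = T
(¬V ↑ S) ↑ Q = T ↑ T = F
¬((¬V ↑ S) ↑ Q) = ¬F = T
(U ↔ ¬R) → ¬((¬V ↑ S) ↑ Q) = F → T = T
Thus S3 is true.

Count: 2.

2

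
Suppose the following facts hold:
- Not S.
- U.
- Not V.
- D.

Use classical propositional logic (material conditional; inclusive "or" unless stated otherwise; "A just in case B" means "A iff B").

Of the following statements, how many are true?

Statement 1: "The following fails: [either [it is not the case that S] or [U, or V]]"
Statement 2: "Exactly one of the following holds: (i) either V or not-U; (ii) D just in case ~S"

1

Statement 1: Parsed as ~(~S | (U | V))

~S = ~F = T
U | V = T | F = T
~S | (U | V) = T | T = T
~(~S | (U | V)) = ~T = F
Thus Statement 1 is false.

Statement 2: This is (V | ~U) xor (D <-> ~S).

~U = ~T = F
V | ~U = F | F = F
~S = ~F = T
D <-> ~S = T <-> T = T
(V | ~U) xor (D <-> ~S) = F xor T = T
Hence Statement 2 is true.

Count: 1.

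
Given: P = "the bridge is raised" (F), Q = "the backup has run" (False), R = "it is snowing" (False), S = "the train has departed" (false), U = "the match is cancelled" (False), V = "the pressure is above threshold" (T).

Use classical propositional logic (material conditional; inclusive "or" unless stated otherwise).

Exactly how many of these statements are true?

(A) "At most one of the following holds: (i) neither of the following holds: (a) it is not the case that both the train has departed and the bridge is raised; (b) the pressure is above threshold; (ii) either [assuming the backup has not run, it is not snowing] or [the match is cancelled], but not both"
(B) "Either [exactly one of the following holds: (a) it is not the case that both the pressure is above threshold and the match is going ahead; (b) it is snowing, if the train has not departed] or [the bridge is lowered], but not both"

2

(A): This is ((S nand P) nor V) nand ((~Q -> ~R) xor U).

S nand P = F nand F = T
(S nand P) nor V = T nor T = F
~Q = ~F = T
~R = ~F = T
~Q -> ~R = T -> T = T
(~Q -> ~R) xor U = T xor F = T
((S nand P) nor V) nand ((~Q -> ~R) xor U) = F nand T = T
So (A) is true.

(B): Formalization: ((V nand ~U) xor (~S -> R)) xor ~P

~U = ~F = T
V nand ~U = T nand T = F
~S = ~F = T
~S -> R = T -> F = F
(V nand ~U) xor (~S -> R) = F xor F = F
~P = ~F = T
((V nand ~U) xor (~S -> R)) xor ~P = F xor T = T
Thus (B) is true.

2 of the 2 statements are true ((A), (B)).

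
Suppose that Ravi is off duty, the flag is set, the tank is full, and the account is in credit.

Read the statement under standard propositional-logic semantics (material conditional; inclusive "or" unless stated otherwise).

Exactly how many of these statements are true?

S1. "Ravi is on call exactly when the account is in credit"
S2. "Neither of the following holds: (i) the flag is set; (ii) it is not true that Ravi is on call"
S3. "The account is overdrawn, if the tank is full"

Let P = "Ravi is on call" (F), D = "the account is overdrawn" (F), M = "the flag is set" (T), K = "the tank is full" (T).

S1: In symbols: P ↔ ¬D

¬D = ¬F = T
P ↔ ¬D = F ↔ T = F
Hence S1 is false.

S2: Parsed as M ↓ ¬P

¬P = ¬F = T
M ↓ ¬P = T ↓ T = F
So S2 is false.

S3: This is K → D.

K → D = T → F = F
Hence S3 is false.

True statements: 0 (none).

0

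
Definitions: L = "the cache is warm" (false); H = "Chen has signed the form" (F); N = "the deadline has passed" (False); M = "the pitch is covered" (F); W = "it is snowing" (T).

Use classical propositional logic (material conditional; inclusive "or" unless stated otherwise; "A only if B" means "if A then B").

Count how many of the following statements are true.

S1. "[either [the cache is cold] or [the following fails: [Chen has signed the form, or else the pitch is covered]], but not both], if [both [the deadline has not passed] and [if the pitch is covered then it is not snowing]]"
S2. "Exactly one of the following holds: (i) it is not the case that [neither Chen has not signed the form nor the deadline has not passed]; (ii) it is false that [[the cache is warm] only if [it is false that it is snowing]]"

1

S1: In symbols: (¬N ∧ (M → ¬W)) → (¬L ⊕ ¬(H ∨ M))

¬N = ¬F = T
¬W = ¬T = F
M → ¬W = F → F = T
¬N ∧ (M → ¬W) = T ∧ T = T
¬L = ¬F = T
H ∨ M = F ∨ F = F
¬(H ∨ M) = ¬F = T
¬L ⊕ ¬(H ∨ M) = T ⊕ T = F
(¬N ∧ (M → ¬W)) → (¬L ⊕ ¬(H ∨ M)) = T → F = F
Hence S1 is false.

S2: In symbols: ¬(¬H ↓ ¬N) ⊕ ¬(L → ¬W)

¬H = ¬F = T
¬N = ¬F = T
¬H ↓ ¬N = T ↓ T = F
¬(¬H ↓ ¬N) = ¬F = T
¬W = ¬T = F
L → ¬W = F → F = T
¬(L → ¬W) = ¬T = F
¬(¬H ↓ ¬N) ⊕ ¬(L → ¬W) = T ⊕ F = T
Thus S2 is true.

True statements: 1 (S2).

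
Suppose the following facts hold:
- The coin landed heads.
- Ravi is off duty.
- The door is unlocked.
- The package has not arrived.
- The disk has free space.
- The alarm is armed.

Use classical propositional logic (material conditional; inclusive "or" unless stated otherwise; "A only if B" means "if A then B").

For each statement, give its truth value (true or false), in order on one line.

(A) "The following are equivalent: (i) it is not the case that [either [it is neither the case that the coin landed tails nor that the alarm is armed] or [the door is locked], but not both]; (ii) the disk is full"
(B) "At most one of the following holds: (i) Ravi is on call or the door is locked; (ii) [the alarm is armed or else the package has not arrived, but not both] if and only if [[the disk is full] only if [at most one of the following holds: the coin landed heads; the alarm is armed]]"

(A) F, (B) T

Let W = "the coin landed heads" (T), M = "the alarm is armed" (T), R = "the door is locked" (F), S = "the disk is full" (F), N = "Ravi is on call" (F), U = "the package has arrived" (F).

(A): In symbols: ~((~W nor M) xor R) <-> S

~W = ~T = F
~W nor M = F nor T = F
(~W nor M) xor R = F xor F = F
~((~W nor M) xor R) = ~F = T
~((~W nor M) xor R) <-> S = T <-> F = F
So (A) is false.

(B): In symbols: (N | R) nand ((M xor ~U) <-> (S -> (W nand M)))

N | R = F | F = F
~U = ~F = T
M xor ~U = T xor T = F
W nand M = T nand T = F
S -> (W nand M) = F -> F = T
(M xor ~U) <-> (S -> (W nand M)) = F <-> T = F
(N | R) nand ((M xor ~U) <-> (S -> (W nand M))) = F nand F = T
Thus (B) is true.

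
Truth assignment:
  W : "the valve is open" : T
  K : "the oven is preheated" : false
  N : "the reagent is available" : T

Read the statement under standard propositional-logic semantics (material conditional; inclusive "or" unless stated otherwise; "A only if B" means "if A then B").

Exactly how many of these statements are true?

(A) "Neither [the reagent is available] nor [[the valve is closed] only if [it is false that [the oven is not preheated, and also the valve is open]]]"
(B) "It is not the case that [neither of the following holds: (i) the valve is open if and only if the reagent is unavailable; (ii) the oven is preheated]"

0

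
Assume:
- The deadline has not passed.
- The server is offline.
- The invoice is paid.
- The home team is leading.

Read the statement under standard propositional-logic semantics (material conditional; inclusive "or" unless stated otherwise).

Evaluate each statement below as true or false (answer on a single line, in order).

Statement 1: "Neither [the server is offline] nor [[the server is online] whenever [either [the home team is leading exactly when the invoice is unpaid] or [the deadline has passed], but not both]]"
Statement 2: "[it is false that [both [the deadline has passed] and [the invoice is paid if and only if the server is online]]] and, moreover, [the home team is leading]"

Statement 1 False, Statement 2 True

Let Q = "the server is online" (F), S = "the home team is leading" (T), R = "the invoice is paid" (T), P = "the deadline has passed" (F).

Statement 1: In symbols: ~Q nor (((S <-> ~R) xor P) -> Q)

~Q = ~F = T
~R = ~T = F
S <-> ~R = T <-> F = F
(S <-> ~R) xor P = F xor F = F
((S <-> ~R) xor P) -> Q = F -> F = T
~Q nor (((S <-> ~R) xor P) -> Q) = T nor T = F
Hence Statement 1 is false.

Statement 2: In symbols: ~(P & (R <-> Q)) & S

R <-> Q = T <-> F = F
P & (R <-> Q) = F & F = F
~(P & (R <-> Q)) = ~F = T
~(P & (R <-> Q)) & S = T & T = T
Hence Statement 2 is true.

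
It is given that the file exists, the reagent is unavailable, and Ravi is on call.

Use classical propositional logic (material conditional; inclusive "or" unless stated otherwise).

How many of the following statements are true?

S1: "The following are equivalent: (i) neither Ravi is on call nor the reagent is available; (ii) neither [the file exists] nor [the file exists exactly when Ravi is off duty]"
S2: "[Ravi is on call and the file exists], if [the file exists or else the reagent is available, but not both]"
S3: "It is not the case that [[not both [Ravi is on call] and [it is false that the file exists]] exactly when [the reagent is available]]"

Let H = "Ravi is on call" (True), P = "the reagent is available" (False), D = "the file exists" (True).

S1: In symbols: (H nor P) iff (D nor (D iff not H))

H nor P = True nor False = False
not H = not True = False
D iff not H = True iff False = False
D nor (D iff not H) = True nor False = False
(H nor P) iff (D nor (D iff not H)) = False iff False = True
Thus S1 is true.

S2: Formalization: (D xor P) -> (H and D)

D xor P = True xor False = True
H and D = True and True = True
(D xor P) -> (H and D) = True -> True = True
So S2 is true.

S3: Formalization: not ((H nand not D) iff P)

not D = not True = False
H nand not D = True nand False = True
(H nand not D) iff P = True iff False = False
not ((H nand not D) iff P) = not False = True
So S3 is true.

3 of the 3 statements are true (S1, S2, S3).

3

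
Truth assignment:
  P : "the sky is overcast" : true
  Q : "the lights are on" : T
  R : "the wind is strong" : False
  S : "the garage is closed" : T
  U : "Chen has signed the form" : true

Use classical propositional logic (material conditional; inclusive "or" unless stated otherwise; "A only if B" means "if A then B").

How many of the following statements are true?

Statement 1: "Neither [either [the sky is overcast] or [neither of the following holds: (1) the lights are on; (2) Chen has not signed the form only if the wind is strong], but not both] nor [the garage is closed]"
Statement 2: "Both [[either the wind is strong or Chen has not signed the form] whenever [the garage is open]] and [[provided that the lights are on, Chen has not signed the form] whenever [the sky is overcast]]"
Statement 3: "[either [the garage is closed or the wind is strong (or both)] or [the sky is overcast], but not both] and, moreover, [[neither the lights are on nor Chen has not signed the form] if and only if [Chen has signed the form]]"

Statement 1: This is (P xor (Q nor (~U -> R))) nor S.

~U = ~T = F
~U -> R = F -> F = T
Q nor (~U -> R) = T nor T = F
P xor (Q nor (~U -> R)) = T xor F = T
(P xor (Q nor (~U -> R))) nor S = T nor T = F
So Statement 1 is false.

Statement 2: Parsed as (~S -> (R | ~U)) & (P -> (Q -> ~U))

~S = ~T = F
~U = ~T = F
R | ~U = F | F = F
~S -> (R | ~U) = F -> F = T
~U = ~T = F
Q -> ~U = T -> F = F
P -> (Q -> ~U) = T -> F = F
(~S -> (R | ~U)) & (P -> (Q -> ~U)) = T & F = F
So Statement 2 is false.

Statement 3: This is ((S | R) xor P) & ((Q nor ~U) <-> U).

S | R = T | F = T
(S | R) xor P = T xor T = F
~U = ~T = F
Q nor ~U = T nor F = F
(Q nor ~U) <-> U = F <-> T = F
((S | R) xor P) & ((Q nor ~U) <-> U) = F & F = F
So Statement 3 is false.

0 of the 3 statements are true (none).

0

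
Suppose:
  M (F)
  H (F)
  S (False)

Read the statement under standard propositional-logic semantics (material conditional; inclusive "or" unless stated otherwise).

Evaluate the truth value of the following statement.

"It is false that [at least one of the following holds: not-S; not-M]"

False

Values: S=F, M=F.
In symbols: ~(~S | ~M)

~S = ~F = T
~M = ~F = T
~S | ~M = T | T = T
~(~S | ~M) = ~T = F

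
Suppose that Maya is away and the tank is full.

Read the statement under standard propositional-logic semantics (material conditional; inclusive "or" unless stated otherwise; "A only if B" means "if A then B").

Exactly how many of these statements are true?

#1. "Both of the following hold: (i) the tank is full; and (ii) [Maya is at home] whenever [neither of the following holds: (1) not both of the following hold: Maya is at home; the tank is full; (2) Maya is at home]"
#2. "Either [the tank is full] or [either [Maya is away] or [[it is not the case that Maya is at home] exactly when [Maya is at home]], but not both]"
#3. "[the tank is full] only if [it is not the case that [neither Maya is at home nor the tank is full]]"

Let Q = "the tank is full" (True), P = "Maya is at home" (False).

#1: Parsed as Q and (((P nand Q) nor P) -> P)

P nand Q = False nand True = True
(P nand Q) nor P = True nor False = False
((P nand Q) nor P) -> P = False -> False = True
Q and (((P nand Q) nor P) -> P) = True and True = True
So #1 is true.

#2: This is Q or (not P xor (not P iff P)).

not P = not False = True
not P = not False = True
not P iff P = True iff False = False
not P xor (not P iff P) = True xor False = True
Q or (not P xor (not P iff P)) = True or True = True
Hence #2 is true.

#3: Formalization: Q -> not (P nor Q)

P nor Q = False nor True = False
not (P nor Q) = not False = True
Q -> not (P nor Q) = True -> True = True
Hence #3 is true.

3 of the 3 statements are true.

3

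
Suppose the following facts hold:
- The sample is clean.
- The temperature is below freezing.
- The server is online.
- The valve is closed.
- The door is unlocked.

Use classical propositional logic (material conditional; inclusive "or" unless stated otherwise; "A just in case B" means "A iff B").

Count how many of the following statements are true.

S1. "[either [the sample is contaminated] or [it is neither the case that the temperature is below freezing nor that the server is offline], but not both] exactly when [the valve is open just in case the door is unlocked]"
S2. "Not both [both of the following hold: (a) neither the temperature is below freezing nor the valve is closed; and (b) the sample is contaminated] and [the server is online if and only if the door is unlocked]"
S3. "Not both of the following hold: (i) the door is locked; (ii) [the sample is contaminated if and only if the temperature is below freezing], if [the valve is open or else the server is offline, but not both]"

3

Let P = "the sample is contaminated" (F), M = "the temperature is below freezing" (T), Q = "the server is online" (T), K = "the valve is open" (F), U = "the door is locked" (F).

S1: Parsed as (P xor (M nor ~Q)) <-> (K <-> ~U)

~Q = ~T = F
M nor ~Q = T nor F = F
P xor (M nor ~Q) = F xor F = F
~U = ~F = T
K <-> ~U = F <-> T = F
(P xor (M nor ~Q)) <-> (K <-> ~U) = F <-> F = T
Hence S1 is true.

S2: In symbols: ((M nor ~K) & P) nand (Q <-> ~U)

~K = ~F = T
M nor ~K = T nor T = F
(M nor ~K) & P = F & F = F
~U = ~F = T
Q <-> ~U = T <-> T = T
((M nor ~K) & P) nand (Q <-> ~U) = F nand T = T
So S2 is true.

S3: This is U nand ((K xor ~Q) -> (P <-> M)).

~Q = ~T = F
K xor ~Q = F xor F = F
P <-> M = F <-> T = F
(K xor ~Q) -> (P <-> M) = F -> F = T
U nand ((K xor ~Q) -> (P <-> M)) = F nand T = T
So S3 is true.

Count: 3.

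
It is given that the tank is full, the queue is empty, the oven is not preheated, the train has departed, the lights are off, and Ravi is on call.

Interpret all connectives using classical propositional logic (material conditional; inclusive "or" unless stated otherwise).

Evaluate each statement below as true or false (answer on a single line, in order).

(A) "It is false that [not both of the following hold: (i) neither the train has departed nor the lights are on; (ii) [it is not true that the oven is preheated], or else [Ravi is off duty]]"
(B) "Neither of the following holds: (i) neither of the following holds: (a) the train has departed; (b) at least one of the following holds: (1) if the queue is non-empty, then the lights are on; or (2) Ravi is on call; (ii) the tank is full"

Let S = "the train has departed" (T), U = "the lights are on" (F), R = "the oven is preheated" (F), V = "Ravi is on call" (T), Q = "the queue is empty" (T), P = "the tank is full" (T).

(A): This is ~((S nor U) nand (~R | ~V)).

S nor U = T nor F = F
~R = ~F = T
~V = ~T = F
~R | ~V = T | F = T
(S nor U) nand (~R | ~V) = F nand T = T
~((S nor U) nand (~R | ~V)) = ~T = F
Thus (A) is false.

(B): Formalization: (S nor ((~Q -> U) | V)) nor P

~Q = ~T = F
~Q -> U = F -> F = T
(~Q -> U) | V = T | T = T
S nor ((~Q -> U) | V) = T nor T = F
(S nor ((~Q -> U) | V)) nor P = F nor T = F
Thus (B) is false.

(A) False / (B) False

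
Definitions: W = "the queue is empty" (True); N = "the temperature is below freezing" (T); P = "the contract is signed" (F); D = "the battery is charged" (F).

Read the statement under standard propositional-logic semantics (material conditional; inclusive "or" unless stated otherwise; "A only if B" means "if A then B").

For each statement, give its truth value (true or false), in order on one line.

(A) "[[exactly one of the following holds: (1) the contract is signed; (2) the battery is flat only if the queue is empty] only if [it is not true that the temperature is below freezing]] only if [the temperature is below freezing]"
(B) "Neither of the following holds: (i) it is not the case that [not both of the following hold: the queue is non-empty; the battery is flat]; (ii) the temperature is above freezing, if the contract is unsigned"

(A) True, (B) True

(A): Parsed as ((P xor (~D -> W)) -> ~N) -> N

~D = ~F = T
~D -> W = T -> T = T
P xor (~D -> W) = F xor T = T
~N = ~T = F
(P xor (~D -> W)) -> ~N = T -> F = F
((P xor (~D -> W)) -> ~N) -> N = F -> T = T
So (A) is true.

(B): In symbols: ~(~W nand ~D) nor (~P -> ~N)

~W = ~T = F
~D = ~F = T
~W nand ~D = F nand T = T
~(~W nand ~D) = ~T = F
~P = ~F = T
~N = ~T = F
~P -> ~N = T -> F = F
~(~W nand ~D) nor (~P -> ~N) = F nor F = T
Thus (B) is true.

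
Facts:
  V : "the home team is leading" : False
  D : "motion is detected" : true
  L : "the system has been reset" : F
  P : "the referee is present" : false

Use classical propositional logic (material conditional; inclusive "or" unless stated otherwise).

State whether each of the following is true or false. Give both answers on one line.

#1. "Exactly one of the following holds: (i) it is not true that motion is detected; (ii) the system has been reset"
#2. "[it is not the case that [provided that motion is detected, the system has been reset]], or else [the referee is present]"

#1 False; #2 True

#1: In symbols: ¬D ⊕ L

¬D = ¬T = F
¬D ⊕ L = F ⊕ F = F
Thus #1 is false.

#2: In symbols: ¬(D → L) ∨ P

D → L = T → F = F
¬(D → L) = ¬F = T
¬(D → L) ∨ P = T ∨ F = T
Hence #2 is true.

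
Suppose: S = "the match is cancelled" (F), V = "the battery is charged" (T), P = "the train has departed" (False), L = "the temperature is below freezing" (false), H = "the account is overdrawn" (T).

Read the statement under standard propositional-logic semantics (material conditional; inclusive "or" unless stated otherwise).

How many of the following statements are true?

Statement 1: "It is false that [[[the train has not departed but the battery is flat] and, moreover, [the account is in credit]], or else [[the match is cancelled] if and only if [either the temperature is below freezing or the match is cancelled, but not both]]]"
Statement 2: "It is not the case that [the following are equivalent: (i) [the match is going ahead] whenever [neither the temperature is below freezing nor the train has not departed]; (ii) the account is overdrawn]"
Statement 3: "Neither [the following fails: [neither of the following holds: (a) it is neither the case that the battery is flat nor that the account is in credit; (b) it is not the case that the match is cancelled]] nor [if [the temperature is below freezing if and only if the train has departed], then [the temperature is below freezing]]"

0

Statement 1: Parsed as not (((not P and not V) and not H) or (S iff (L xor S)))

not P = not False = True
not V = not True = False
not P and not V = True and False = False
not H = not True = False
(not P and not V) and not H = False and False = False
L xor S = False xor False = False
S iff (L xor S) = False iff False = True
((not P and not V) and not H) or (S iff (L xor S)) = False or True = True
not (((not P and not V) and not H) or (S iff (L xor S))) = not True = False
Hence Statement 1 is false.

Statement 2: In symbols: not (((L nor not P) -> not S) iff H)

not P = not False = True
L nor not P = False nor True = False
not S = not False = True
(L nor not P) -> not S = False -> True = True
((L nor not P) -> not S) iff H = True iff True = True
not (((L nor not P) -> not S) iff H) = not True = False
Hence Statement 2 is false.

Statement 3: Formalization: not ((not V nor not H) nor not S) nor ((L iff P) -> L)

not V = not True = False
not H = not True = False
not V nor not H = False nor False = True
not S = not False = True
(not V nor not H) nor not S = True nor True = False
not ((not V nor not H) nor not S) = not False = True
L iff P = False iff False = True
(L iff P) -> L = True -> False = False
not ((not V nor not H) nor not S) nor ((L iff P) -> L) = True nor False = False
Hence Statement 3 is false.

True statements: 0 (none).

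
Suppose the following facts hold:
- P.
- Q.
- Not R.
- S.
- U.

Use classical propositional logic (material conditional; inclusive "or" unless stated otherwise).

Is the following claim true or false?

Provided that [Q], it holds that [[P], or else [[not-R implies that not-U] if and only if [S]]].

true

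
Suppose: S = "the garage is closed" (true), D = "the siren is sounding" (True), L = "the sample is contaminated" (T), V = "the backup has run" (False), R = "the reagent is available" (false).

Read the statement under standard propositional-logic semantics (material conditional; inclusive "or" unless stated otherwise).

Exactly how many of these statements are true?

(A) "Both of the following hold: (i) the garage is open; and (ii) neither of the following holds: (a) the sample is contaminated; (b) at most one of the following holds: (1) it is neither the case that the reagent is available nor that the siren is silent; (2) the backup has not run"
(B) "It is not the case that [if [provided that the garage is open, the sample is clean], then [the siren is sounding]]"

(A): This is ~S & (L nor ((R nor ~D) nand ~V)).

~S = ~T = F
~D = ~T = F
R nor ~D = F nor F = T
~V = ~F = T
(R nor ~D) nand ~V = T nand T = F
L nor ((R nor ~D) nand ~V) = T nor F = F
~S & (L nor ((R nor ~D) nand ~V)) = F & F = F
So (A) is false.

(B): In symbols: ~((~S -> ~L) -> D)

~S = ~T = F
~L = ~T = F
~S -> ~L = F -> F = T
(~S -> ~L) -> D = T -> T = T
~((~S -> ~L) -> D) = ~T = F
Hence (B) is false.

True statements: 0 (none).

0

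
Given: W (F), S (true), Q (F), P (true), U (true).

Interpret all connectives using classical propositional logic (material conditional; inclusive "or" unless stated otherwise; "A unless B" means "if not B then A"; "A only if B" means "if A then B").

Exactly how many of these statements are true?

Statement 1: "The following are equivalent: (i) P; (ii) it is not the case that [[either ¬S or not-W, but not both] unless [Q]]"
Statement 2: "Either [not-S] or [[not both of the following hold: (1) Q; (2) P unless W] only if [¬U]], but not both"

Statement 1: This is P ↔ ¬((¬S ⊕ ¬W) ∨ Q).

¬S = ¬T = F
¬W = ¬F = T
¬S ⊕ ¬W = F ⊕ T = T
(¬S ⊕ ¬W) ∨ Q = T ∨ F = T
¬((¬S ⊕ ¬W) ∨ Q) = ¬T = F
P ↔ ¬((¬S ⊕ ¬W) ∨ Q) = T ↔ F = F
So Statement 1 is false.

Statement 2: In symbols: ¬S ⊕ ((Q ↑ (P ∨ W)) → ¬U)

¬S = ¬T = F
P ∨ W = T ∨ F = T
Q ↑ (P ∨ W) = F ↑ T = T
¬U = ¬T = F
(Q ↑ (P ∨ W)) → ¬U = T → F = F
¬S ⊕ ((Q ↑ (P ∨ W)) → ¬U) = F ⊕ F = F
So Statement 2 is false.

True statements: 0 (none).

0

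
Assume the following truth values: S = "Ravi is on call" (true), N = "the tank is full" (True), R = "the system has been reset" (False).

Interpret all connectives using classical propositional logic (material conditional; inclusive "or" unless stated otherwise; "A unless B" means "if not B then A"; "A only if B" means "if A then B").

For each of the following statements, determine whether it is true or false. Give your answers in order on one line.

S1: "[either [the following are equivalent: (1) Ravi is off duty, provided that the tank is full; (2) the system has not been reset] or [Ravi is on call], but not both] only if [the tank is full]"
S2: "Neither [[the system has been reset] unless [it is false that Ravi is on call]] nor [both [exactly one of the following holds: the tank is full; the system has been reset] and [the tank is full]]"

S1 True; S2 False

S1: Formalization: (((N → ¬S) ↔ ¬R) ⊕ S) → N

¬S = ¬T = F
N → ¬S = T → F = F
¬R = ¬F = T
(N → ¬S) ↔ ¬R = F ↔ T = F
((N → ¬S) ↔ ¬R) ⊕ S = F ⊕ T = T
(((N → ¬S) ↔ ¬R) ⊕ S) → N = T → T = T
Thus S1 is true.

S2: Parsed as (R ∨ ¬S) ↓ ((N ⊕ R) ∧ N)

¬S = ¬T = F
R ∨ ¬S = F ∨ F = F
N ⊕ R = T ⊕ F = T
(N ⊕ R) ∧ N = T ∧ T = T
(R ∨ ¬S) ↓ ((N ⊕ R) ∧ N) = F ↓ T = F
So S2 is false.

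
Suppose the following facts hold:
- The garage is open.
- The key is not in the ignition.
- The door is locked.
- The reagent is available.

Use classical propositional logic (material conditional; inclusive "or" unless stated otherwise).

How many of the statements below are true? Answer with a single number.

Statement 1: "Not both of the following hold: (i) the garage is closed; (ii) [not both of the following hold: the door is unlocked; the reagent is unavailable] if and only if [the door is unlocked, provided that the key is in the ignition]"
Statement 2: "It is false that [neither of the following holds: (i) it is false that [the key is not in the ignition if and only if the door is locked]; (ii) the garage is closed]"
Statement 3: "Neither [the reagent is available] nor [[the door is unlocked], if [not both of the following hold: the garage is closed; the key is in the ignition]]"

1

Let P = "the garage is closed" (F), R = "the door is locked" (T), S = "the reagent is available" (T), Q = "the key is in the ignition" (F).

Statement 1: Formalization: P ↑ ((¬R ↑ ¬S) ↔ (Q → ¬R))

¬R = ¬T = F
¬S = ¬T = F
¬R ↑ ¬S = F ↑ F = T
¬R = ¬T = F
Q → ¬R = F → F = T
(¬R ↑ ¬S) ↔ (Q → ¬R) = T ↔ T = T
P ↑ ((¬R ↑ ¬S) ↔ (Q → ¬R)) = F ↑ T = T
Hence Statement 1 is true.

Statement 2: Parsed as ¬(¬(¬Q ↔ R) ↓ P)

¬Q = ¬F = T
¬Q ↔ R = T ↔ T = T
¬(¬Q ↔ R) = ¬T = F
¬(¬Q ↔ R) ↓ P = F ↓ F = T
¬(¬(¬Q ↔ R) ↓ P) = ¬T = F
Thus Statement 2 is false.

Statement 3: Parsed as S ↓ ((P ↑ Q) → ¬R)

P ↑ Q = F ↑ F = T
¬R = ¬T = F
(P ↑ Q) → ¬R = T → F = F
S ↓ ((P ↑ Q) → ¬R) = T ↓ F = F
Thus Statement 3 is false.

Count: 1.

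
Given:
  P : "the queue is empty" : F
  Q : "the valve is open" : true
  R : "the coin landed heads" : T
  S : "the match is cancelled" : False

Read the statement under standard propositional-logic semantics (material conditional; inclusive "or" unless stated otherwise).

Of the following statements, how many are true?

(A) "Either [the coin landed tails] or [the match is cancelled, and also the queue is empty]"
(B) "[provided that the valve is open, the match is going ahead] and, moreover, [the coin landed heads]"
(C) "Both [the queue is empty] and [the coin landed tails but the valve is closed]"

(A): This is ¬R ∨ (S ∧ P).

¬R = ¬T = F
S ∧ P = F ∧ F = F
¬R ∨ (S ∧ P) = F ∨ F = F
Hence (A) is false.

(B): Formalization: (Q → ¬S) ∧ R

¬S = ¬F = T
Q → ¬S = T → T = T
(Q → ¬S) ∧ R = T ∧ T = T
Hence (B) is true.

(C): Formalization: P ∧ (¬R ∧ ¬Q)

¬R = ¬T = F
¬Q = ¬T = F
¬R ∧ ¬Q = F ∧ F = F
P ∧ (¬R ∧ ¬Q) = F ∧ F = F
Thus (C) is false.

True statements: 1.

1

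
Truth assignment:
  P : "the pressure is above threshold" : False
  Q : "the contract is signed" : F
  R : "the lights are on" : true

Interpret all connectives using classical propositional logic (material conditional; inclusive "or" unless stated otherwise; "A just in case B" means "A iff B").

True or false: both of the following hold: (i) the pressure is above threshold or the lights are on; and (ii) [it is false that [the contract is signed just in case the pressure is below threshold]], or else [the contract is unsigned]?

Formalization: (P | R) & (~(Q <-> ~P) | ~Q)

P | R = F | T = T
~P = ~F = T
Q <-> ~P = F <-> T = F
~(Q <-> ~P) = ~F = T
~Q = ~F = T
~(Q <-> ~P) | ~Q = T | T = T
(P | R) & (~(Q <-> ~P) | ~Q) = T & T = T

True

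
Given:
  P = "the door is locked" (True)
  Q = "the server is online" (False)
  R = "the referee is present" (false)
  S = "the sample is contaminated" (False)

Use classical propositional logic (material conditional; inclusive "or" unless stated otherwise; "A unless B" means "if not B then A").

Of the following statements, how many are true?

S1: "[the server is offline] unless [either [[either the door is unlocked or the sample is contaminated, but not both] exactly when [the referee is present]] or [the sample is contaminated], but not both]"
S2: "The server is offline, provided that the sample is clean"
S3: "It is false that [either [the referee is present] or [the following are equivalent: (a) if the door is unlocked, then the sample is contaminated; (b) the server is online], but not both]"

3

S1: This is ¬Q ∨ (((¬P ⊕ S) ↔ R) ⊕ S).

¬Q = ¬F = T
¬P = ¬T = F
¬P ⊕ S = F ⊕ F = F
(¬P ⊕ S) ↔ R = F ↔ F = T
((¬P ⊕ S) ↔ R) ⊕ S = T ⊕ F = T
¬Q ∨ (((¬P ⊕ S) ↔ R) ⊕ S) = T ∨ T = T
Hence S1 is true.

S2: In symbols: ¬S → ¬Q

¬S = ¬F = T
¬Q = ¬F = T
¬S → ¬Q = T → T = T
Hence S2 is true.

S3: Parsed as ¬(R ⊕ ((¬P → S) ↔ Q))

¬P = ¬T = F
¬P → S = F → F = T
(¬P → S) ↔ Q = T ↔ F = F
R ⊕ ((¬P → S) ↔ Q) = F ⊕ F = F
¬(R ⊕ ((¬P → S) ↔ Q)) = ¬F = T
Thus S3 is true.

3 of the 3 statements are true (S1, S2, S3).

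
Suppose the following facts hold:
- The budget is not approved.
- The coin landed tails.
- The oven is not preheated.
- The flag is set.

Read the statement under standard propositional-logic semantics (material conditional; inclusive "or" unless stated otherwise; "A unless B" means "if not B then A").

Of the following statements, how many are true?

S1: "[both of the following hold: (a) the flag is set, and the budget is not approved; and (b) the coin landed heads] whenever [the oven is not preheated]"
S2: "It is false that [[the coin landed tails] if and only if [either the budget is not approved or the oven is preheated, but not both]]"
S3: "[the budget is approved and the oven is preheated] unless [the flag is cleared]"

Let K = "the oven is preheated" (F), Q = "the flag is set" (T), G = "the budget is approved" (F), L = "the coin landed heads" (F).

S1: Parsed as ¬K → ((Q ∧ ¬G) ∧ L)

¬K = ¬F = T
¬G = ¬F = T
Q ∧ ¬G = T ∧ T = T
(Q ∧ ¬G) ∧ L = T ∧ F = F
¬K → ((Q ∧ ¬G) ∧ L) = T → F = F
So S1 is false.

S2: In symbols: ¬(¬L ↔ (¬G ⊕ K))

¬L = ¬F = T
¬G = ¬F = T
¬G ⊕ K = T ⊕ F = T
¬L ↔ (¬G ⊕ K) = T ↔ T = T
¬(¬L ↔ (¬G ⊕ K)) = ¬T = F
Thus S2 is false.

S3: Parsed as (G ∧ K) ∨ ¬Q

G ∧ K = F ∧ F = F
¬Q = ¬T = F
(G ∧ K) ∨ ¬Q = F ∨ F = F
Thus S3 is false.

0 of the 3 statements are true (none).

0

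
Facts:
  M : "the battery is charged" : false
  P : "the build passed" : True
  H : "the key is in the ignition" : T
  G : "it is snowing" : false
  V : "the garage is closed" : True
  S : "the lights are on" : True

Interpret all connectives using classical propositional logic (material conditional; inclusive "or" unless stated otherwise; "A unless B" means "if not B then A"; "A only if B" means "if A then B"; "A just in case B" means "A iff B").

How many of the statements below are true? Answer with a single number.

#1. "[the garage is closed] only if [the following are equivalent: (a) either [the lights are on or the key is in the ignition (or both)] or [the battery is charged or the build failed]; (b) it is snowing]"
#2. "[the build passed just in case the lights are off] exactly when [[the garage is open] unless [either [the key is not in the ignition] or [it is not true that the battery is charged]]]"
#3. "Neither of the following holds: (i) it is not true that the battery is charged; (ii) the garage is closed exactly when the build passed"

#1: Parsed as V -> (((S | H) | (M | ~P)) <-> G)

S | H = T | T = T
~P = ~T = F
M | ~P = F | F = F
(S | H) | (M | ~P) = T | F = T
((S | H) | (M | ~P)) <-> G = T <-> F = F
V -> (((S | H) | (M | ~P)) <-> G) = T -> F = F
Thus #1 is false.

#2: Parsed as (P <-> ~S) <-> (~V | (~H | ~M))

~S = ~T = F
P <-> ~S = T <-> F = F
~V = ~T = F
~H = ~T = F
~M = ~F = T
~H | ~M = F | T = T
~V | (~H | ~M) = F | T = T
(P <-> ~S) <-> (~V | (~H | ~M)) = F <-> T = F
So #2 is false.

#3: This is ~M nor (V <-> P).

~M = ~F = T
V <-> P = T <-> T = T
~M nor (V <-> P) = T nor T = F
So #3 is false.

True statements: 0 (none).

0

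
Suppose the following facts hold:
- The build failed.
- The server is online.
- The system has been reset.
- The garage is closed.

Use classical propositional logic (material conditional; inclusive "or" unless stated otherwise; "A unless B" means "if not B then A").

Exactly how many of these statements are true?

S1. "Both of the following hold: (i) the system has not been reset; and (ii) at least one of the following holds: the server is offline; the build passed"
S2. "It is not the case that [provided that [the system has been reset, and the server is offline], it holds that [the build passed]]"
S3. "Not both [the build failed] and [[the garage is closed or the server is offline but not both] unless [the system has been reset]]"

0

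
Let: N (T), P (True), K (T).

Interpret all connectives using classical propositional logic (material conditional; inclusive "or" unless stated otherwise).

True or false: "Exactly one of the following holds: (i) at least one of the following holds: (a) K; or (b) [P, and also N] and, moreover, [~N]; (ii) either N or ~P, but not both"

False

Values: K=T, P=T, N=T.
This is (K | ((P & N) & ~N)) xor (N xor ~P).

P & N = T & T = T
~N = ~T = F
(P & N) & ~N = T & F = F
K | ((P & N) & ~N) = T | F = T
~P = ~T = F
N xor ~P = T xor F = T
(K | ((P & N) & ~N)) xor (N xor ~P) = T xor T = F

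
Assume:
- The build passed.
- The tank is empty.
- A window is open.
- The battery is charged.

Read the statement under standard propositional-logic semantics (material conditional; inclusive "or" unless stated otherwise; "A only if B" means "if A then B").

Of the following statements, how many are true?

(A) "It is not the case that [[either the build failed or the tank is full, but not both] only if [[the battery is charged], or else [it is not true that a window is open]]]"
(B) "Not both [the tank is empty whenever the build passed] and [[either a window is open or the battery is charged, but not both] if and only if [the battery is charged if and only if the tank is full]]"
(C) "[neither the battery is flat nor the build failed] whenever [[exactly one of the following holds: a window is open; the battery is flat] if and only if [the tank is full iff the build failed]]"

Let U = "the build passed" (True), V = "the tank is full" (False), D = "the battery is charged" (True), W = "a window is open" (True).

(A): In symbols: not ((not U xor V) -> (D or not W))

not U = not True = False
not U xor V = False xor False = False
not W = not True = False
D or not W = True or False = True
(not U xor V) -> (D or not W) = False -> True = True
not ((not U xor V) -> (D or not W)) = not True = False
Hence (A) is false.

(B): Formalization: (U -> not V) nand ((W xor D) iff (D iff V))

not V = not False = True
U -> not V = True -> True = True
W xor D = True xor True = False
D iff V = True iff False = False
(W xor D) iff (D iff V) = False iff False = True
(U -> not V) nand ((W xor D) iff (D iff V)) = True nand True = False
So (B) is false.

(C): Formalization: ((W xor not D) iff (V iff not U)) -> (not D nor not U)

not D = not True = False
W xor not D = True xor False = True
not U = not True = False
V iff not U = False iff False = True
(W xor not D) iff (V iff not U) = True iff True = True
not D = not True = False
not U = not True = False
not D nor not U = False nor False = True
((W xor not D) iff (V iff not U)) -> (not D nor not U) = True -> True = True
Thus (C) is true.

1 of the 3 statements is true ((C)).

1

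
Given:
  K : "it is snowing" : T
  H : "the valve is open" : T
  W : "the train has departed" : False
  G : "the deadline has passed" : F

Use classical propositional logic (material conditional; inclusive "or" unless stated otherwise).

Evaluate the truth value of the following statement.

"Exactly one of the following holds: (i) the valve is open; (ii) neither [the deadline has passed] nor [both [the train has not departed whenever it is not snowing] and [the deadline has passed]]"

Parsed as H ⊕ (G ↓ ((¬K → ¬W) ∧ G))

¬K = ¬T = F
¬W = ¬F = T
¬K → ¬W = F → T = T
(¬K → ¬W) ∧ G = T ∧ F = F
G ↓ ((¬K → ¬W) ∧ G) = F ↓ F = T
H ⊕ (G ↓ ((¬K → ¬W) ∧ G)) = T ⊕ T = F

False.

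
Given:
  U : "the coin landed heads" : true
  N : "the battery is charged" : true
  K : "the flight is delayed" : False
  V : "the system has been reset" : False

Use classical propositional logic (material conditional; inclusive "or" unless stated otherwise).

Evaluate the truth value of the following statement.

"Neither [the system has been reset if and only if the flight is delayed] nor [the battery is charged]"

False.

In symbols: (V ↔ K) ↓ N

V ↔ K = F ↔ F = T
(V ↔ K) ↓ N = T ↓ T = F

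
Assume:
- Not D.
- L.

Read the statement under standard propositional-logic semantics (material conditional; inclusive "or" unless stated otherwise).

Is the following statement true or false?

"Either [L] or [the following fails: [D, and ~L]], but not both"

False

Parsed as L xor not (D and not L)

not L = not True = False
D and not L = False and False = False
not (D and not L) = not False = True
L xor not (D and not L) = True xor True = False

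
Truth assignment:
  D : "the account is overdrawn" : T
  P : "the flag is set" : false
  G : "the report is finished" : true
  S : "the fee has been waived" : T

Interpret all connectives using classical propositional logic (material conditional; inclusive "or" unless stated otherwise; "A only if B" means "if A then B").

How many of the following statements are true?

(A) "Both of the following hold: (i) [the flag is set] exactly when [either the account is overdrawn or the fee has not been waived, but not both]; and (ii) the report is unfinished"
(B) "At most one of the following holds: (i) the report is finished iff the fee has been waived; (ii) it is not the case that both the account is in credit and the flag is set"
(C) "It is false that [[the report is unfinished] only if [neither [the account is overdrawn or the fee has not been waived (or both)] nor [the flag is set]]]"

0

(A): Parsed as (P ↔ (D ⊕ ¬S)) ∧ ¬G

¬S = ¬T = F
D ⊕ ¬S = T ⊕ F = T
P ↔ (D ⊕ ¬S) = F ↔ T = F
¬G = ¬T = F
(P ↔ (D ⊕ ¬S)) ∧ ¬G = F ∧ F = F
Thus (A) is false.

(B): Formalization: (G ↔ S) ↑ (¬D ↑ P)

G ↔ S = T ↔ T = T
¬D = ¬T = F
¬D ↑ P = F ↑ F = T
(G ↔ S) ↑ (¬D ↑ P) = T ↑ T = F
So (B) is false.

(C): Parsed as ¬(¬G → ((D ∨ ¬S) ↓ P))

¬G = ¬T = F
¬S = ¬T = F
D ∨ ¬S = T ∨ F = T
(D ∨ ¬S) ↓ P = T ↓ F = F
¬G → ((D ∨ ¬S) ↓ P) = F → F = T
¬(¬G → ((D ∨ ¬S) ↓ P)) = ¬T = F
Thus (C) is false.

Count: 0.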